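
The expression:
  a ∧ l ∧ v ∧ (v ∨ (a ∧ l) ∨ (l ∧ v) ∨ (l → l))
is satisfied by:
  {a: True, v: True, l: True}


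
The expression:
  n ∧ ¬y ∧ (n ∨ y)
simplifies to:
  n ∧ ¬y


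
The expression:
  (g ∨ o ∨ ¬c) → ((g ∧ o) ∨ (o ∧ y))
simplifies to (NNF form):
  (g ∧ o) ∨ (o ∧ y) ∨ (c ∧ ¬g ∧ ¬o)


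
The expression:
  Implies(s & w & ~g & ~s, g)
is always true.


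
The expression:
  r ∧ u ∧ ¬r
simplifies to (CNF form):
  False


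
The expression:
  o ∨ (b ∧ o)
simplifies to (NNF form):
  o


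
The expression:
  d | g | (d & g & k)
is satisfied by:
  {d: True, g: True}
  {d: True, g: False}
  {g: True, d: False}


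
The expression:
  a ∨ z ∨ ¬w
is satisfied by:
  {a: True, z: True, w: False}
  {a: True, w: False, z: False}
  {z: True, w: False, a: False}
  {z: False, w: False, a: False}
  {a: True, z: True, w: True}
  {a: True, w: True, z: False}
  {z: True, w: True, a: False}


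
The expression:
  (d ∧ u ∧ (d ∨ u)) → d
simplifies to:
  True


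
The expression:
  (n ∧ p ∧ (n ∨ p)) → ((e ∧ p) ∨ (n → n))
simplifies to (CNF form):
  True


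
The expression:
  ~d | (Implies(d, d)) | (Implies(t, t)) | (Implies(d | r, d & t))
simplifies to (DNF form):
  True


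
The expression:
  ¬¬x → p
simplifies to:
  p ∨ ¬x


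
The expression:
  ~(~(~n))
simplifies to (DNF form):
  ~n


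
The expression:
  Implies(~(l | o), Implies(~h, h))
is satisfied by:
  {o: True, l: True, h: True}
  {o: True, l: True, h: False}
  {o: True, h: True, l: False}
  {o: True, h: False, l: False}
  {l: True, h: True, o: False}
  {l: True, h: False, o: False}
  {h: True, l: False, o: False}


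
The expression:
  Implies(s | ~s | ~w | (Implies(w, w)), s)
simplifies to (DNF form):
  s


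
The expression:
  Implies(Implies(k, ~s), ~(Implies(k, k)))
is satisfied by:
  {s: True, k: True}


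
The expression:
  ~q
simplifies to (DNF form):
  ~q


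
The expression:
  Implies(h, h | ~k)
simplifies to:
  True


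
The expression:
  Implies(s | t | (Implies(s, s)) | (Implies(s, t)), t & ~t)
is never true.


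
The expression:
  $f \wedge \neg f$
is never true.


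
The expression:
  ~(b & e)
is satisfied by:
  {e: False, b: False}
  {b: True, e: False}
  {e: True, b: False}


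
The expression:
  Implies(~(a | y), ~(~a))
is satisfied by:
  {a: True, y: True}
  {a: True, y: False}
  {y: True, a: False}


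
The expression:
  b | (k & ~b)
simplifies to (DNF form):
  b | k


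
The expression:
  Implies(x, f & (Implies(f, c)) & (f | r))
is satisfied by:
  {f: True, c: True, x: False}
  {f: True, c: False, x: False}
  {c: True, f: False, x: False}
  {f: False, c: False, x: False}
  {x: True, f: True, c: True}


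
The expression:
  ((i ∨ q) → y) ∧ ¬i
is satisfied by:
  {y: True, i: False, q: False}
  {i: False, q: False, y: False}
  {y: True, q: True, i: False}


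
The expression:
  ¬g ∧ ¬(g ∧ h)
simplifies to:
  ¬g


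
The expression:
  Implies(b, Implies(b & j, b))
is always true.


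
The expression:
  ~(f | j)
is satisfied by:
  {f: False, j: False}


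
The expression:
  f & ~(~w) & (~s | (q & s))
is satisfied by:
  {w: True, f: True, q: True, s: False}
  {w: True, f: True, s: False, q: False}
  {w: True, f: True, q: True, s: True}


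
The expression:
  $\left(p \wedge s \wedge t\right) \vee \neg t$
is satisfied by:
  {p: True, s: True, t: False}
  {p: True, s: False, t: False}
  {s: True, p: False, t: False}
  {p: False, s: False, t: False}
  {t: True, p: True, s: True}


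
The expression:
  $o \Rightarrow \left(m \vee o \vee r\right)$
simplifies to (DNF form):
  $\text{True}$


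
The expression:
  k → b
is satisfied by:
  {b: True, k: False}
  {k: False, b: False}
  {k: True, b: True}


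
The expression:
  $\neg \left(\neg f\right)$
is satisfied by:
  {f: True}


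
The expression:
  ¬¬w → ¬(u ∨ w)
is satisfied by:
  {w: False}


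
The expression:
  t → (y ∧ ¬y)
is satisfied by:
  {t: False}


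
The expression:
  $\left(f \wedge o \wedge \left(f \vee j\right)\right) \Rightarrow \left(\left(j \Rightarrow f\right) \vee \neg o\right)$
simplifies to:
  $\text{True}$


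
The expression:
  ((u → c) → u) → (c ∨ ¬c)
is always true.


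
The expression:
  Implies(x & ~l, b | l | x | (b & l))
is always true.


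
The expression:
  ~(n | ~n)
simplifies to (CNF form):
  False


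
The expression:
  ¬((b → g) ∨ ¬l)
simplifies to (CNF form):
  b ∧ l ∧ ¬g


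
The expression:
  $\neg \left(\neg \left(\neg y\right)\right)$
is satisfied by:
  {y: False}


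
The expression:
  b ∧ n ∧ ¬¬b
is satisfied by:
  {b: True, n: True}


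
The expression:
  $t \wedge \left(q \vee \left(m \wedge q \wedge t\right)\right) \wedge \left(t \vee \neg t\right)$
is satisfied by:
  {t: True, q: True}


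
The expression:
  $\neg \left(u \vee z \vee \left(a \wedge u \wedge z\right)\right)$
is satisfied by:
  {u: False, z: False}


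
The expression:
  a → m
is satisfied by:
  {m: True, a: False}
  {a: False, m: False}
  {a: True, m: True}


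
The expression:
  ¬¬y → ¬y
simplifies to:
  ¬y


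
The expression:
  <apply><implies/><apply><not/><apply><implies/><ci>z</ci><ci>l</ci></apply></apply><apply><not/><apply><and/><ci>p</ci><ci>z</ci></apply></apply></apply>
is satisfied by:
  {l: True, p: False, z: False}
  {p: False, z: False, l: False}
  {z: True, l: True, p: False}
  {z: True, p: False, l: False}
  {l: True, p: True, z: False}
  {p: True, l: False, z: False}
  {z: True, p: True, l: True}


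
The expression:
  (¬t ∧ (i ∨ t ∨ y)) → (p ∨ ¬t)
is always true.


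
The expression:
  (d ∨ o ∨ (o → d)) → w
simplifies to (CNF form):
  w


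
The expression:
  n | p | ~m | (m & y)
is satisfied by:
  {n: True, y: True, p: True, m: False}
  {n: True, y: True, m: False, p: False}
  {n: True, p: True, m: False, y: False}
  {n: True, m: False, p: False, y: False}
  {y: True, p: True, m: False, n: False}
  {y: True, m: False, p: False, n: False}
  {p: True, y: False, m: False, n: False}
  {y: False, m: False, p: False, n: False}
  {y: True, n: True, m: True, p: True}
  {y: True, n: True, m: True, p: False}
  {n: True, m: True, p: True, y: False}
  {n: True, m: True, y: False, p: False}
  {p: True, m: True, y: True, n: False}
  {m: True, y: True, n: False, p: False}
  {m: True, p: True, n: False, y: False}


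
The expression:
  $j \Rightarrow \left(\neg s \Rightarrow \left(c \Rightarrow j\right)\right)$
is always true.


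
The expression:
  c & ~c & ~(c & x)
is never true.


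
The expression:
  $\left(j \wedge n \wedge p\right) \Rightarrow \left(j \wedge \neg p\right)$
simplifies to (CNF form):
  $\neg j \vee \neg n \vee \neg p$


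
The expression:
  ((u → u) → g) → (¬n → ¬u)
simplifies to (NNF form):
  n ∨ ¬g ∨ ¬u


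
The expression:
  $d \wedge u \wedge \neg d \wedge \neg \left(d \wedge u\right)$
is never true.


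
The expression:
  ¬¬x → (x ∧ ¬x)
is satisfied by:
  {x: False}


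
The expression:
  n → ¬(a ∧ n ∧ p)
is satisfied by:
  {p: False, n: False, a: False}
  {a: True, p: False, n: False}
  {n: True, p: False, a: False}
  {a: True, n: True, p: False}
  {p: True, a: False, n: False}
  {a: True, p: True, n: False}
  {n: True, p: True, a: False}


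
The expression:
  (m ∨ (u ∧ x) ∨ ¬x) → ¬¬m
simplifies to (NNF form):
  m ∨ (x ∧ ¬u)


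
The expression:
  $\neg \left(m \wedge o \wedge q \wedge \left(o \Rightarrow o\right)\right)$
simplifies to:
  $\neg m \vee \neg o \vee \neg q$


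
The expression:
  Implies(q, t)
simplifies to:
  t | ~q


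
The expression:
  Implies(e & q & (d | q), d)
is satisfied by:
  {d: True, e: False, q: False}
  {e: False, q: False, d: False}
  {d: True, q: True, e: False}
  {q: True, e: False, d: False}
  {d: True, e: True, q: False}
  {e: True, d: False, q: False}
  {d: True, q: True, e: True}


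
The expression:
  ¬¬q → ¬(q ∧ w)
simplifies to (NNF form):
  ¬q ∨ ¬w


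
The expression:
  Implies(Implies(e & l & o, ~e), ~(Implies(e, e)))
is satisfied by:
  {e: True, o: True, l: True}


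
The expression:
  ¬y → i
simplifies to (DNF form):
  i ∨ y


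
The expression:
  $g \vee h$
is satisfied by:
  {g: True, h: True}
  {g: True, h: False}
  {h: True, g: False}


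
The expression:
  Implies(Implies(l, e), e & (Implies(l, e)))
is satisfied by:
  {l: True, e: True}
  {l: True, e: False}
  {e: True, l: False}


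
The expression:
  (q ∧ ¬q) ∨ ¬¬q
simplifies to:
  q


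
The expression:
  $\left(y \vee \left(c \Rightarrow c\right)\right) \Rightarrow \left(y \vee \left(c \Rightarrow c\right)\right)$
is always true.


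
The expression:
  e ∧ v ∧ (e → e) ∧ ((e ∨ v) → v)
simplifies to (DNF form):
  e ∧ v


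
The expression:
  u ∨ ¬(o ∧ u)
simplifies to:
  True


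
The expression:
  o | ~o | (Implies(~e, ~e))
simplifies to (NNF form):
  True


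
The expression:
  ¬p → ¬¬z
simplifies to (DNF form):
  p ∨ z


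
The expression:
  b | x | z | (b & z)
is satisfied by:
  {b: True, z: True, x: True}
  {b: True, z: True, x: False}
  {b: True, x: True, z: False}
  {b: True, x: False, z: False}
  {z: True, x: True, b: False}
  {z: True, x: False, b: False}
  {x: True, z: False, b: False}


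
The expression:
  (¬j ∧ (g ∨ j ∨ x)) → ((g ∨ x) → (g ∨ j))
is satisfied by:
  {g: True, j: True, x: False}
  {g: True, j: False, x: False}
  {j: True, g: False, x: False}
  {g: False, j: False, x: False}
  {x: True, g: True, j: True}
  {x: True, g: True, j: False}
  {x: True, j: True, g: False}


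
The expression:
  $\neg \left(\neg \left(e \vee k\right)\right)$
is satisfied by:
  {k: True, e: True}
  {k: True, e: False}
  {e: True, k: False}


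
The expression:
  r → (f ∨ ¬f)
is always true.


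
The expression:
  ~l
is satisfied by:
  {l: False}


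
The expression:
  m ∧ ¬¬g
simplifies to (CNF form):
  g ∧ m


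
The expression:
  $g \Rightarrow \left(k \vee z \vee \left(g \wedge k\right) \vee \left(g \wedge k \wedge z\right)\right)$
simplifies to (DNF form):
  $k \vee z \vee \neg g$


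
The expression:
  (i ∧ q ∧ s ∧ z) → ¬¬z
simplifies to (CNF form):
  True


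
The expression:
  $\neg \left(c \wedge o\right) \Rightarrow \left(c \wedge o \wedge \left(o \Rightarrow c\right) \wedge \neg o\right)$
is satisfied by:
  {c: True, o: True}


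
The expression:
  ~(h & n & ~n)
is always true.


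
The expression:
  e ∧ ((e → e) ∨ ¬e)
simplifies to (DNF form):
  e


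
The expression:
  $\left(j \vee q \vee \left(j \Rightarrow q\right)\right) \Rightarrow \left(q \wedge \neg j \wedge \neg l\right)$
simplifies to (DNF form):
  $q \wedge \neg j \wedge \neg l$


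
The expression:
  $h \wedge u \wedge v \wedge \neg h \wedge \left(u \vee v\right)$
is never true.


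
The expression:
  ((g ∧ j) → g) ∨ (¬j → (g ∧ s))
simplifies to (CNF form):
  True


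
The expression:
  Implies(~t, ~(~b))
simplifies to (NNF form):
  b | t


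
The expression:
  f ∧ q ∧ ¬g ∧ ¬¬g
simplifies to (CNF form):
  False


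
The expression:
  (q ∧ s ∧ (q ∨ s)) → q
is always true.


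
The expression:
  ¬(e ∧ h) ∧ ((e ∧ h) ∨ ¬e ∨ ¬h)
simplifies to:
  ¬e ∨ ¬h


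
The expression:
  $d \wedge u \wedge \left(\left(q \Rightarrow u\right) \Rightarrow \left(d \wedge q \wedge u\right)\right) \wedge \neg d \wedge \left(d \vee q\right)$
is never true.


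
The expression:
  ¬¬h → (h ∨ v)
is always true.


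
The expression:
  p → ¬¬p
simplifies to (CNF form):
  True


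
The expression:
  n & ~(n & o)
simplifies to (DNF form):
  n & ~o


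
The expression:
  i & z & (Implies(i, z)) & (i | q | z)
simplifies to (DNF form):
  i & z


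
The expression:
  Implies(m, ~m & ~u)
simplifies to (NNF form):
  ~m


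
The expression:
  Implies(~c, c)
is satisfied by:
  {c: True}


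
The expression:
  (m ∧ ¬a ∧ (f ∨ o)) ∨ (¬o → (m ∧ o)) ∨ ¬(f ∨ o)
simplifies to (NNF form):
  o ∨ (m ∧ ¬a) ∨ ¬f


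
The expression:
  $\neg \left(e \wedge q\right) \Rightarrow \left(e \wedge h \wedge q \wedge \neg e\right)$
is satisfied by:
  {e: True, q: True}


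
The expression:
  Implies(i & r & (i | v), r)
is always true.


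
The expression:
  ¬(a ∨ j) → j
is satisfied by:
  {a: True, j: True}
  {a: True, j: False}
  {j: True, a: False}


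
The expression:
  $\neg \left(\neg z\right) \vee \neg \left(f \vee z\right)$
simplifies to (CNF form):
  $z \vee \neg f$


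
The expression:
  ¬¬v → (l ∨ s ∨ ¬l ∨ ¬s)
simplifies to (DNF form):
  True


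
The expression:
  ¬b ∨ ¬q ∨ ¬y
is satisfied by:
  {q: False, y: False, b: False}
  {b: True, q: False, y: False}
  {y: True, q: False, b: False}
  {b: True, y: True, q: False}
  {q: True, b: False, y: False}
  {b: True, q: True, y: False}
  {y: True, q: True, b: False}


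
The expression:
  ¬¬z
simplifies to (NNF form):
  z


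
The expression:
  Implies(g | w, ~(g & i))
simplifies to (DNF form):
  ~g | ~i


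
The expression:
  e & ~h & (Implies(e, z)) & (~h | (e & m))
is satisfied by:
  {z: True, e: True, h: False}


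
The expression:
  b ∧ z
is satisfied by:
  {z: True, b: True}


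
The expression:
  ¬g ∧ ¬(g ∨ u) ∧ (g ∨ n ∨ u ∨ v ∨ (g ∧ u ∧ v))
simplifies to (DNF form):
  (n ∧ ¬g ∧ ¬u) ∨ (v ∧ ¬g ∧ ¬u)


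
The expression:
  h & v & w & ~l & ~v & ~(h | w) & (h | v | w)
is never true.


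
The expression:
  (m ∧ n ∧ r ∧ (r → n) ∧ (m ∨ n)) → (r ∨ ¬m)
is always true.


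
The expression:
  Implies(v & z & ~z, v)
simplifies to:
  True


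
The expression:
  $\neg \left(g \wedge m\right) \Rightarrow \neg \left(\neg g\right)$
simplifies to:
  $g$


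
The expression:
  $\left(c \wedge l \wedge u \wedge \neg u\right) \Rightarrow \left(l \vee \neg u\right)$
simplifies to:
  $\text{True}$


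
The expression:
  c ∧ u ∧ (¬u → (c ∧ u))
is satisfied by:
  {c: True, u: True}


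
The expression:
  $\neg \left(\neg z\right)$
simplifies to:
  $z$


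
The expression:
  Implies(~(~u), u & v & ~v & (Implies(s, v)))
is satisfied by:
  {u: False}


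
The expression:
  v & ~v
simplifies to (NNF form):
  False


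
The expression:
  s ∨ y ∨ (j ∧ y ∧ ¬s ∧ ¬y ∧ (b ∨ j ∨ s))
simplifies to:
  s ∨ y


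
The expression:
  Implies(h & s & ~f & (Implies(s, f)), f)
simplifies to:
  True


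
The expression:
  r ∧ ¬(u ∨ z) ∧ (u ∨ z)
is never true.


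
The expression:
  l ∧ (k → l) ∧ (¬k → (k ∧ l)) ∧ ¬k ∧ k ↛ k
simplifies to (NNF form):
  False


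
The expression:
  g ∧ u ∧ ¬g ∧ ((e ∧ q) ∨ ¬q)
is never true.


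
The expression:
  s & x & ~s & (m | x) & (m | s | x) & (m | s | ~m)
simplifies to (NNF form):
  False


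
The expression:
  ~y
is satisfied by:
  {y: False}


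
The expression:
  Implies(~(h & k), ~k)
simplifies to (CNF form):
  h | ~k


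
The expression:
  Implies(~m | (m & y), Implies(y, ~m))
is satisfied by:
  {m: False, y: False}
  {y: True, m: False}
  {m: True, y: False}


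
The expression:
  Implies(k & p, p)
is always true.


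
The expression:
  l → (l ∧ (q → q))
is always true.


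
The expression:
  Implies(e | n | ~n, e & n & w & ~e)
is never true.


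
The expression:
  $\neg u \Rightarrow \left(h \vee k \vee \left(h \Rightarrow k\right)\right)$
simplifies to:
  $\text{True}$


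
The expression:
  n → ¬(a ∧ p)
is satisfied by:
  {p: False, n: False, a: False}
  {a: True, p: False, n: False}
  {n: True, p: False, a: False}
  {a: True, n: True, p: False}
  {p: True, a: False, n: False}
  {a: True, p: True, n: False}
  {n: True, p: True, a: False}


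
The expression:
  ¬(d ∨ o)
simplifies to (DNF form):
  ¬d ∧ ¬o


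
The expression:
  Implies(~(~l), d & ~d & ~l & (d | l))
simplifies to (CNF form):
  ~l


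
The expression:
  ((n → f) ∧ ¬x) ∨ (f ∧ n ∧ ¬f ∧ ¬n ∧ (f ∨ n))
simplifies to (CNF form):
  ¬x ∧ (f ∨ ¬n)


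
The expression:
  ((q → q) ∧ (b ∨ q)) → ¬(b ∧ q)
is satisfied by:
  {q: False, b: False}
  {b: True, q: False}
  {q: True, b: False}


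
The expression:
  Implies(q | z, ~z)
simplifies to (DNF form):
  ~z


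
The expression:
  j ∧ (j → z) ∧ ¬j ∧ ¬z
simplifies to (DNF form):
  False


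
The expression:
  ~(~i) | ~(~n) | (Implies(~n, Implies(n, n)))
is always true.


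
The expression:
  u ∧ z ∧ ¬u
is never true.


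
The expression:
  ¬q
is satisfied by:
  {q: False}


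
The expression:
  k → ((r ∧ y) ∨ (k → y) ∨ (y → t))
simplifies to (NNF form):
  True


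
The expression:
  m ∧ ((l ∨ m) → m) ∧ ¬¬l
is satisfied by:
  {m: True, l: True}


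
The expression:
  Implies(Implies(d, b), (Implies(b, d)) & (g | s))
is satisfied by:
  {d: True, s: True, g: True, b: False}
  {d: True, s: True, g: False, b: False}
  {d: True, g: True, s: False, b: False}
  {d: True, g: False, s: False, b: False}
  {s: True, g: True, d: False, b: False}
  {s: True, g: False, d: False, b: False}
  {g: True, d: False, s: False, b: False}
  {b: True, d: True, s: True, g: True}
  {b: True, d: True, s: True, g: False}
  {b: True, d: True, g: True, s: False}


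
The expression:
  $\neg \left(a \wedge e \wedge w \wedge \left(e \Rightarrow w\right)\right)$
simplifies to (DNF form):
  $\neg a \vee \neg e \vee \neg w$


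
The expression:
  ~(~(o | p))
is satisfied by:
  {o: True, p: True}
  {o: True, p: False}
  {p: True, o: False}


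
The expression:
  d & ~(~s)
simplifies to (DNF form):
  d & s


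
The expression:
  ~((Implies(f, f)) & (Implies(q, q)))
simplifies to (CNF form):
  False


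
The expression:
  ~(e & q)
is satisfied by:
  {e: False, q: False}
  {q: True, e: False}
  {e: True, q: False}


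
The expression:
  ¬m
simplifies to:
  ¬m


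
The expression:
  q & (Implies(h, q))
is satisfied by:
  {q: True}


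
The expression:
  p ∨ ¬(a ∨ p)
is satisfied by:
  {p: True, a: False}
  {a: False, p: False}
  {a: True, p: True}


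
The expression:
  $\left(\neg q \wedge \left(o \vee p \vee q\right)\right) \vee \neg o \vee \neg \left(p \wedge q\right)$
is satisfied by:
  {p: False, q: False, o: False}
  {o: True, p: False, q: False}
  {q: True, p: False, o: False}
  {o: True, q: True, p: False}
  {p: True, o: False, q: False}
  {o: True, p: True, q: False}
  {q: True, p: True, o: False}


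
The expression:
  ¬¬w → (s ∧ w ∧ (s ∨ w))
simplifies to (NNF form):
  s ∨ ¬w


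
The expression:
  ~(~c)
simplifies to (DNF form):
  c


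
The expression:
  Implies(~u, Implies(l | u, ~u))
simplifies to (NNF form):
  True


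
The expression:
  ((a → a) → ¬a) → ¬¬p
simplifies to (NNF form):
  a ∨ p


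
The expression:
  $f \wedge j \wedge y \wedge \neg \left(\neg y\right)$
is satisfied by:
  {f: True, j: True, y: True}


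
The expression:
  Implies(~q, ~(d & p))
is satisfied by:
  {q: True, p: False, d: False}
  {p: False, d: False, q: False}
  {d: True, q: True, p: False}
  {d: True, p: False, q: False}
  {q: True, p: True, d: False}
  {p: True, q: False, d: False}
  {d: True, p: True, q: True}


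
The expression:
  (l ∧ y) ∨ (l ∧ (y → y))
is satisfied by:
  {l: True}


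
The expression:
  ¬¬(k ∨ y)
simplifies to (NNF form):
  k ∨ y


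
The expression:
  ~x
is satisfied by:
  {x: False}


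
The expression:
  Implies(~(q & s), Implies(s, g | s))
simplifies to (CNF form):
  True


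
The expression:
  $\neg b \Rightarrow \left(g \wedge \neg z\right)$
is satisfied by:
  {b: True, g: True, z: False}
  {b: True, z: False, g: False}
  {b: True, g: True, z: True}
  {b: True, z: True, g: False}
  {g: True, z: False, b: False}


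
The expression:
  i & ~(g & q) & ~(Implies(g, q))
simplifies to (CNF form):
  g & i & ~q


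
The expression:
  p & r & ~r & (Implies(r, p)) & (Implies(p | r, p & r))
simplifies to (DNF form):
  False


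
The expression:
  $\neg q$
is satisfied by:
  {q: False}


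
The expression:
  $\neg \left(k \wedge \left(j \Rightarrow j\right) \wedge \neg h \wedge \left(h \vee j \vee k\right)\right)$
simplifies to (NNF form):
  $h \vee \neg k$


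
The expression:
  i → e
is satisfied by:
  {e: True, i: False}
  {i: False, e: False}
  {i: True, e: True}


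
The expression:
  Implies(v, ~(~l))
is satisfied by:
  {l: True, v: False}
  {v: False, l: False}
  {v: True, l: True}


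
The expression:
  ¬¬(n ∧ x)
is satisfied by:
  {x: True, n: True}


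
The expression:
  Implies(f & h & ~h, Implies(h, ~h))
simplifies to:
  True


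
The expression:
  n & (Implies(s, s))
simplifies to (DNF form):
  n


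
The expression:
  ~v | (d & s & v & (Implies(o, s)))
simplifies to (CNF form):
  (d | ~v) & (s | ~v)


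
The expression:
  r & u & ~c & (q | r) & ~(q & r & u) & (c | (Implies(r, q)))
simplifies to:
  False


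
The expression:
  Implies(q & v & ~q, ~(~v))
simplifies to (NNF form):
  True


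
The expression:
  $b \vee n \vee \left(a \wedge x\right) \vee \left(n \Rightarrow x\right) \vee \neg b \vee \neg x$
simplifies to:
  $\text{True}$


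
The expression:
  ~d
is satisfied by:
  {d: False}


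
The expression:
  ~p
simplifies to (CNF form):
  ~p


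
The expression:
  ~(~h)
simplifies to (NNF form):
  h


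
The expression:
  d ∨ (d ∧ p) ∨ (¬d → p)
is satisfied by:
  {d: True, p: True}
  {d: True, p: False}
  {p: True, d: False}


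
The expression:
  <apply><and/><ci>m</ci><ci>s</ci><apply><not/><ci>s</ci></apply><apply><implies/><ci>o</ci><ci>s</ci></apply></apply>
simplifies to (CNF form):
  <false/>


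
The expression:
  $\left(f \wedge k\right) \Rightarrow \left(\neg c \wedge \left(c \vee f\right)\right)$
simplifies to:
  $\neg c \vee \neg f \vee \neg k$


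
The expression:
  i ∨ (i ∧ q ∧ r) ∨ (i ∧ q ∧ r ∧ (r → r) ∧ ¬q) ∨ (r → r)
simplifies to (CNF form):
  True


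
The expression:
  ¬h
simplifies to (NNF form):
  ¬h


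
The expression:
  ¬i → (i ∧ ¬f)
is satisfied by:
  {i: True}


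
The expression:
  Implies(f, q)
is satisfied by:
  {q: True, f: False}
  {f: False, q: False}
  {f: True, q: True}


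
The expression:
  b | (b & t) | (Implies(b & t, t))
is always true.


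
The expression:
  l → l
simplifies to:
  True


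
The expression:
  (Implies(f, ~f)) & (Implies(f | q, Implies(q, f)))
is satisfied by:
  {q: False, f: False}


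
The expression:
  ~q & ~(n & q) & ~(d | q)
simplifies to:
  ~d & ~q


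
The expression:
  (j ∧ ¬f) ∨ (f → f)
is always true.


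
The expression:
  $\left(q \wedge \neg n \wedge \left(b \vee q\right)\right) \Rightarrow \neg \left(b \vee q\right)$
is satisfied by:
  {n: True, q: False}
  {q: False, n: False}
  {q: True, n: True}


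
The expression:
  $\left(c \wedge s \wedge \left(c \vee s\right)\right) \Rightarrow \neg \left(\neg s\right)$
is always true.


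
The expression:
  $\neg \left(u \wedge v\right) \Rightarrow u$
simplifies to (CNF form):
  $u$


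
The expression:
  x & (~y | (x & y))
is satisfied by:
  {x: True}


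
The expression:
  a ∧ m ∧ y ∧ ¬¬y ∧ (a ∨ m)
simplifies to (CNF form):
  a ∧ m ∧ y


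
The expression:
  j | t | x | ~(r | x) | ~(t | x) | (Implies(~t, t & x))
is always true.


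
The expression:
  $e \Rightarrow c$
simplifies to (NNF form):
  $c \vee \neg e$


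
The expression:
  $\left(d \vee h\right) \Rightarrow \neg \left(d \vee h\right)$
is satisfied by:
  {d: False, h: False}


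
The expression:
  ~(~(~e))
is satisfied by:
  {e: False}


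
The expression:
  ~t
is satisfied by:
  {t: False}


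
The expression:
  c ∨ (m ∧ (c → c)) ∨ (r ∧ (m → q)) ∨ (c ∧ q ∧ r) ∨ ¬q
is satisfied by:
  {r: True, c: True, m: True, q: False}
  {r: True, c: True, q: False, m: False}
  {r: True, m: True, q: False, c: False}
  {r: True, q: False, m: False, c: False}
  {c: True, m: True, q: False, r: False}
  {c: True, q: False, m: False, r: False}
  {m: True, c: False, q: False, r: False}
  {c: False, q: False, m: False, r: False}
  {c: True, r: True, q: True, m: True}
  {c: True, r: True, q: True, m: False}
  {r: True, q: True, m: True, c: False}
  {r: True, q: True, c: False, m: False}
  {m: True, q: True, c: True, r: False}
  {q: True, c: True, r: False, m: False}
  {q: True, m: True, r: False, c: False}


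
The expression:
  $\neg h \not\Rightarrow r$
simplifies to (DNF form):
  $\neg h \wedge \neg r$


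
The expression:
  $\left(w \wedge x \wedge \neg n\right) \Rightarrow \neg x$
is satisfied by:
  {n: True, w: False, x: False}
  {w: False, x: False, n: False}
  {n: True, x: True, w: False}
  {x: True, w: False, n: False}
  {n: True, w: True, x: False}
  {w: True, n: False, x: False}
  {n: True, x: True, w: True}


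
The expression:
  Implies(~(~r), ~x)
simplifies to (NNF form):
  ~r | ~x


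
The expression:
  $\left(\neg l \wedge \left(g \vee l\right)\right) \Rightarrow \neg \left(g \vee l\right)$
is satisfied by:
  {l: True, g: False}
  {g: False, l: False}
  {g: True, l: True}


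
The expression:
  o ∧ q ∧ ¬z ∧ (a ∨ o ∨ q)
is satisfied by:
  {o: True, q: True, z: False}


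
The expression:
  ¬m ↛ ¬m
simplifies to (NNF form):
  False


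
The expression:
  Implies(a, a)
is always true.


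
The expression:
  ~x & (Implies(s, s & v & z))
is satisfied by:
  {z: True, v: True, x: False, s: False}
  {z: True, x: False, v: False, s: False}
  {v: True, z: False, x: False, s: False}
  {z: False, x: False, v: False, s: False}
  {z: True, s: True, v: True, x: False}


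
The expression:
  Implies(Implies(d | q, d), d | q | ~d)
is always true.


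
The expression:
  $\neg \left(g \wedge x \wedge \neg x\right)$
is always true.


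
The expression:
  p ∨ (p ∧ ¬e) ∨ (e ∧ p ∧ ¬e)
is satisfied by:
  {p: True}


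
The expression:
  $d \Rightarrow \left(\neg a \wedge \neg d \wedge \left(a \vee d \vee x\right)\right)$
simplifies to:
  $\neg d$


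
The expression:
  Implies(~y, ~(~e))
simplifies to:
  e | y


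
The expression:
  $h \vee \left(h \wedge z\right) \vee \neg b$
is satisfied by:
  {h: True, b: False}
  {b: False, h: False}
  {b: True, h: True}


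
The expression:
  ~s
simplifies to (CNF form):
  ~s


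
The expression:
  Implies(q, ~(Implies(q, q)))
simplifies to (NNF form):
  ~q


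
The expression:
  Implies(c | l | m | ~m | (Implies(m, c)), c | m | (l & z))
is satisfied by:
  {c: True, m: True, l: True, z: True}
  {c: True, m: True, l: True, z: False}
  {c: True, m: True, z: True, l: False}
  {c: True, m: True, z: False, l: False}
  {c: True, l: True, z: True, m: False}
  {c: True, l: True, z: False, m: False}
  {c: True, l: False, z: True, m: False}
  {c: True, l: False, z: False, m: False}
  {m: True, l: True, z: True, c: False}
  {m: True, l: True, z: False, c: False}
  {m: True, z: True, l: False, c: False}
  {m: True, z: False, l: False, c: False}
  {l: True, z: True, m: False, c: False}


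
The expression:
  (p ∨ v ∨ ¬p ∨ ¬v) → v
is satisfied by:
  {v: True}


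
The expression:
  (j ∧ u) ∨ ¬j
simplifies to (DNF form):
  u ∨ ¬j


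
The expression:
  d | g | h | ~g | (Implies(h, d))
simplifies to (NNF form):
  True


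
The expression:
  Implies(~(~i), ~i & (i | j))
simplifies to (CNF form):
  ~i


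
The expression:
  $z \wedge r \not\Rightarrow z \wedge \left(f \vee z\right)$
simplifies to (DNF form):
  $\text{False}$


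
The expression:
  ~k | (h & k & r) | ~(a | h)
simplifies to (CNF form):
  (h | ~a | ~k) & (h | ~h | ~k) & (r | ~a | ~k) & (r | ~h | ~k)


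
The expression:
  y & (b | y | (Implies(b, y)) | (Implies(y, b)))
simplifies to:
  y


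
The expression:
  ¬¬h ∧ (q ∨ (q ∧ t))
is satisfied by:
  {h: True, q: True}


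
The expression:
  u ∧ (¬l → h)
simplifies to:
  u ∧ (h ∨ l)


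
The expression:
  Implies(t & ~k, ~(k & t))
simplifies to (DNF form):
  True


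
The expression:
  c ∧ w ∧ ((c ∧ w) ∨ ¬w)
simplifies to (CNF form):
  c ∧ w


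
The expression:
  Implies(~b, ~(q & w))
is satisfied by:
  {b: True, w: False, q: False}
  {w: False, q: False, b: False}
  {b: True, q: True, w: False}
  {q: True, w: False, b: False}
  {b: True, w: True, q: False}
  {w: True, b: False, q: False}
  {b: True, q: True, w: True}


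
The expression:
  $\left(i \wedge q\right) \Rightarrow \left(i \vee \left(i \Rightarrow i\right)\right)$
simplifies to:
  $\text{True}$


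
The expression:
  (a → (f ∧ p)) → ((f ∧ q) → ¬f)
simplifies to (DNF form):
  (a ∧ ¬p) ∨ ¬f ∨ ¬q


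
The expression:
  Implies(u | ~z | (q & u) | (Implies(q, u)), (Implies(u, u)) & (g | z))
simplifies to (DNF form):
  g | z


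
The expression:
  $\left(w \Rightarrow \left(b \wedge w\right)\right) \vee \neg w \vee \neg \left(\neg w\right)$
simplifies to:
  $\text{True}$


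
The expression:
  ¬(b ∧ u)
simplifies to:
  ¬b ∨ ¬u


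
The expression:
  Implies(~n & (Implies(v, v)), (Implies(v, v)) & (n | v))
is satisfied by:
  {n: True, v: True}
  {n: True, v: False}
  {v: True, n: False}


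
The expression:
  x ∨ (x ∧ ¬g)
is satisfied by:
  {x: True}


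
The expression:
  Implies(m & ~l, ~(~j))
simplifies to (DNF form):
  j | l | ~m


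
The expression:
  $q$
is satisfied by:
  {q: True}


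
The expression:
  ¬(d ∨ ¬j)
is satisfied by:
  {j: True, d: False}


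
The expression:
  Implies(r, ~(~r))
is always true.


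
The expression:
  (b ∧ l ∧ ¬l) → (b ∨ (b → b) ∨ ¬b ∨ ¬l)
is always true.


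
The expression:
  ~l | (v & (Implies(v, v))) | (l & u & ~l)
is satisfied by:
  {v: True, l: False}
  {l: False, v: False}
  {l: True, v: True}


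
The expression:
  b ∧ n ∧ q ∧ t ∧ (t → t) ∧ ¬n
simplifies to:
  False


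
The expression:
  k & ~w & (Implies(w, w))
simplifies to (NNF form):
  k & ~w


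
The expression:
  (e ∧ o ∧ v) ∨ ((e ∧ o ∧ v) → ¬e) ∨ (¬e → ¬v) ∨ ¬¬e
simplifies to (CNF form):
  True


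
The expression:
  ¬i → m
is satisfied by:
  {i: True, m: True}
  {i: True, m: False}
  {m: True, i: False}


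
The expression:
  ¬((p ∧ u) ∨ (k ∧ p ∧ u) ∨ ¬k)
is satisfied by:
  {k: True, p: False, u: False}
  {u: True, k: True, p: False}
  {p: True, k: True, u: False}


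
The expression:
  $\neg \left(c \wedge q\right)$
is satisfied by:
  {c: False, q: False}
  {q: True, c: False}
  {c: True, q: False}


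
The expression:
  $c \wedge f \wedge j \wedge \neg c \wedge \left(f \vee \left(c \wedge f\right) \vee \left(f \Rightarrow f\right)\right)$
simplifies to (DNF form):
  $\text{False}$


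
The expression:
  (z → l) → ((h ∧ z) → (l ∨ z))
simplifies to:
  True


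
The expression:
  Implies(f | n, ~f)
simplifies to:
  ~f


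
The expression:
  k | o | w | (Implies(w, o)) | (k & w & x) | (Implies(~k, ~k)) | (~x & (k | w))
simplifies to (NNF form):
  True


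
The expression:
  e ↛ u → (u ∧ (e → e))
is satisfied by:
  {u: True, e: False}
  {e: False, u: False}
  {e: True, u: True}


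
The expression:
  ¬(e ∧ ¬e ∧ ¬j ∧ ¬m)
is always true.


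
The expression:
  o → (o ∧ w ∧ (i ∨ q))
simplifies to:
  (i ∧ w) ∨ (q ∧ w) ∨ ¬o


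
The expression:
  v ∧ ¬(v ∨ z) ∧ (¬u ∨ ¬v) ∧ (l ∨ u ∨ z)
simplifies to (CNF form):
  False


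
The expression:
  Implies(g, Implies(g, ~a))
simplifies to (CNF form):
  ~a | ~g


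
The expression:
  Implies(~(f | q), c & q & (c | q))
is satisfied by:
  {q: True, f: True}
  {q: True, f: False}
  {f: True, q: False}


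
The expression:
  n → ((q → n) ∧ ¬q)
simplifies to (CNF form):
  ¬n ∨ ¬q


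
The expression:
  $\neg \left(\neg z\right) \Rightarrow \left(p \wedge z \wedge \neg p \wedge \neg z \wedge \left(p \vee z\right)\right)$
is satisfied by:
  {z: False}


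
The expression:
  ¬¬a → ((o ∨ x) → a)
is always true.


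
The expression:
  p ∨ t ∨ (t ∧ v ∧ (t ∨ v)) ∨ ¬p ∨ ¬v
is always true.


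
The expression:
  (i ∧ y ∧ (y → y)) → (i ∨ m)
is always true.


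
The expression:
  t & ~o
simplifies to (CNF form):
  t & ~o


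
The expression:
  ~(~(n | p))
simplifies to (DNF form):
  n | p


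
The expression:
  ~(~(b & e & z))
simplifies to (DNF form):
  b & e & z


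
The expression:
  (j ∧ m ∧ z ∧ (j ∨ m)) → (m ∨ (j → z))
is always true.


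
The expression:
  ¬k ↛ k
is always true.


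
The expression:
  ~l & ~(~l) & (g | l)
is never true.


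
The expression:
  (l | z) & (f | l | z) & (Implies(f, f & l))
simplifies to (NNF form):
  l | (z & ~f)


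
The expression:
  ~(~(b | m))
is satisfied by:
  {b: True, m: True}
  {b: True, m: False}
  {m: True, b: False}


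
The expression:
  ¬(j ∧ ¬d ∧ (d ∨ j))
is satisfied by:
  {d: True, j: False}
  {j: False, d: False}
  {j: True, d: True}


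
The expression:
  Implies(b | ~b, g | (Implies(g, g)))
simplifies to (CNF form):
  True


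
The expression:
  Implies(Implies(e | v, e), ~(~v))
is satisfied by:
  {v: True}


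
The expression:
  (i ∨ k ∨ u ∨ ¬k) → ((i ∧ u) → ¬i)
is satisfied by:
  {u: False, i: False}
  {i: True, u: False}
  {u: True, i: False}


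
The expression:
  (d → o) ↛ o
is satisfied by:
  {d: False, o: False}


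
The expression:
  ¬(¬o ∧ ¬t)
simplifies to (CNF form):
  o ∨ t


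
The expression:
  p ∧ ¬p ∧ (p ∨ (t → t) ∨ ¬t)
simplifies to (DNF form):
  False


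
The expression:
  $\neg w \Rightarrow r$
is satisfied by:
  {r: True, w: True}
  {r: True, w: False}
  {w: True, r: False}


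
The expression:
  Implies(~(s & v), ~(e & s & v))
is always true.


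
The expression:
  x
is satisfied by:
  {x: True}


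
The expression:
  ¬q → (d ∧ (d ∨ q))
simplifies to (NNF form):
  d ∨ q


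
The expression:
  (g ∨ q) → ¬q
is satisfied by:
  {q: False}


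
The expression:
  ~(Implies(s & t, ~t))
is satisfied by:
  {t: True, s: True}


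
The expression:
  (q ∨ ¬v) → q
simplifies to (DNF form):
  q ∨ v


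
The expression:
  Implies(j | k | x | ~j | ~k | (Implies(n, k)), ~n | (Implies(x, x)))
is always true.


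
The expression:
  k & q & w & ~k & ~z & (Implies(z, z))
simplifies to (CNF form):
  False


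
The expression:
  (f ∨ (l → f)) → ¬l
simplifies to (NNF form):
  ¬f ∨ ¬l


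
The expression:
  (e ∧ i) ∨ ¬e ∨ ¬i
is always true.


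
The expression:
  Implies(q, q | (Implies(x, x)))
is always true.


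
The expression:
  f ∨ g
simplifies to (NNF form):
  f ∨ g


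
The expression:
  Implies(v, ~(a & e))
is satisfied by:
  {v: False, a: False, e: False}
  {e: True, v: False, a: False}
  {a: True, v: False, e: False}
  {e: True, a: True, v: False}
  {v: True, e: False, a: False}
  {e: True, v: True, a: False}
  {a: True, v: True, e: False}


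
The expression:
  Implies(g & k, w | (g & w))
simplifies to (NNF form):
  w | ~g | ~k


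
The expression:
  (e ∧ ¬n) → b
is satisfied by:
  {n: True, b: True, e: False}
  {n: True, e: False, b: False}
  {b: True, e: False, n: False}
  {b: False, e: False, n: False}
  {n: True, b: True, e: True}
  {n: True, e: True, b: False}
  {b: True, e: True, n: False}


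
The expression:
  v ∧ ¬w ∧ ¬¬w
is never true.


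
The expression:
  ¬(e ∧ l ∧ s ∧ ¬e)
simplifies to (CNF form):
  True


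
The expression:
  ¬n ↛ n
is always true.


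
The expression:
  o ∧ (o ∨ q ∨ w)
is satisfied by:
  {o: True}


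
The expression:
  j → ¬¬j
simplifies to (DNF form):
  True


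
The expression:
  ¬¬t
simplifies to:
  t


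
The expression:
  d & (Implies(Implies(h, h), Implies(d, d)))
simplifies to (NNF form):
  d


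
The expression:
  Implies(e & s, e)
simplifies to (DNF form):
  True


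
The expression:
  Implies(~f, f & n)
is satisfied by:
  {f: True}


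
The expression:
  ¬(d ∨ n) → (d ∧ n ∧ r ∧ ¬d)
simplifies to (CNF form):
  d ∨ n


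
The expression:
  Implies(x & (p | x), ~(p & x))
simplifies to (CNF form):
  ~p | ~x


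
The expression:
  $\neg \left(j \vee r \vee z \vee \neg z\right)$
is never true.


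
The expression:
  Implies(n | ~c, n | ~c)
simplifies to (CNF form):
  True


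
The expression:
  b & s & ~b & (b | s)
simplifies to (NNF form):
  False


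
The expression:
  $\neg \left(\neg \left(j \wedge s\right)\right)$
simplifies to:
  $j \wedge s$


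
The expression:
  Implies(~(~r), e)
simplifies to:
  e | ~r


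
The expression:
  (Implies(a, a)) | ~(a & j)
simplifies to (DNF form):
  True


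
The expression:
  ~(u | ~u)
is never true.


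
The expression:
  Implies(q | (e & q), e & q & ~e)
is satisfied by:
  {q: False}


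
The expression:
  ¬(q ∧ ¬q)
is always true.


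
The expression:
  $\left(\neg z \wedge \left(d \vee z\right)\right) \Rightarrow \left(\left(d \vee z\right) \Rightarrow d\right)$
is always true.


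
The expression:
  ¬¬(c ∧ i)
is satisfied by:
  {c: True, i: True}


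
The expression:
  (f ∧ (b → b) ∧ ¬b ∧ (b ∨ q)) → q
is always true.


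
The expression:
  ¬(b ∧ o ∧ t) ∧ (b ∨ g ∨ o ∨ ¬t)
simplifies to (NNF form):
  (b ∧ ¬o) ∨ (g ∧ ¬b) ∨ (o ∧ ¬b) ∨ ¬t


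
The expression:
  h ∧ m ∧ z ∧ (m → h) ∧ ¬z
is never true.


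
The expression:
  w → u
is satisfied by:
  {u: True, w: False}
  {w: False, u: False}
  {w: True, u: True}
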